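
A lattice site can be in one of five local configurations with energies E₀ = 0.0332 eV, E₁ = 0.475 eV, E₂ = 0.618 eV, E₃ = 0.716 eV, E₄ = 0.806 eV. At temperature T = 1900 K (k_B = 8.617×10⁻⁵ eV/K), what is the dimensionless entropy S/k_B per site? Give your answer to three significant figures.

k_BT = 8.617×10⁻⁵ × 1900 K = 0.16372 eV.
Eᵢ/kT = 0.20279, 2.9013, 3.7747, 4.3733, 4.9230.
Z = Σ e^(−Eᵢ/kT) = e^(−0.20279) + e^(−2.9013) + e^(−3.7747) + e^(−4.3733) + e^(−4.9230) = 0.81645 + 0.054952 + 0.022944 + 0.012610 + 0.0072773 = 0.91423.
⟨E⟩ = Σ EᵢPᵢ = 0.090001 eV.
S/k_B = ln Z + ⟨E⟩/kT = ln(0.91423) + 0.090001/0.16372 = -0.089673 + 0.54973 = 0.460.

0.460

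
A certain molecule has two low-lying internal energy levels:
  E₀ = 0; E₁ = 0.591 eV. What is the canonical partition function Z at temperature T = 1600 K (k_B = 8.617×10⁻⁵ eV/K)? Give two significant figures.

k_BT = 8.617×10⁻⁵ × 1600 K = 0.1379 eV.
Eᵢ/kT = 0, 4.286.
Z = Σ e^(−Eᵢ/kT) = e^(−0) + e^(−4.286) = 1.000 + 0.01376 = 1.014.

Z = 1.0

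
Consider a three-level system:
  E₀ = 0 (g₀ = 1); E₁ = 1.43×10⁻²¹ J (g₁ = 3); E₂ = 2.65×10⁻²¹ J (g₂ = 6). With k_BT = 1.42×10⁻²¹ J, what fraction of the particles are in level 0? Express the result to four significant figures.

0.3307

Eᵢ/kT = 0, 1.00704, 1.86620.
Z = Σ gᵢe^(−Eᵢ/kT) = 1·e^(−0) + 3·e^(−1.00704) + 6·e^(−1.86620) = 1.00000 + 1.09590 + 0.928263 = 3.02416.
P₀ = g₀ e^(−E₀/kT) / Z = 1.00000/3.02416 = 0.3307.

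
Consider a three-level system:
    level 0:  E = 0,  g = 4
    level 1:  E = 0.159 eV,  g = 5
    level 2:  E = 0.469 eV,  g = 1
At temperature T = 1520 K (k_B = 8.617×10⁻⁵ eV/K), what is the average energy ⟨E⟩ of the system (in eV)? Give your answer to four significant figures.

0.04520 eV

k_BT = 8.617×10⁻⁵ × 1520 K = 0.130978 eV.
Eᵢ/kT = 0, 1.21394, 3.58075.
Z = Σ gᵢe^(−Eᵢ/kT) = 4·e^(−0) + 5·e^(−1.21394) + 1·e^(−3.58075) = 4.00000 + 1.48512 + 0.0278548 = 5.51297.
⟨E⟩ = Σ Eᵢ gᵢe^(−Eᵢ/kT) / Z = (0·4.00000 + 0.159·1.48512 + 0.469·0.0278548) / 5.51297 = 0.04520 eV.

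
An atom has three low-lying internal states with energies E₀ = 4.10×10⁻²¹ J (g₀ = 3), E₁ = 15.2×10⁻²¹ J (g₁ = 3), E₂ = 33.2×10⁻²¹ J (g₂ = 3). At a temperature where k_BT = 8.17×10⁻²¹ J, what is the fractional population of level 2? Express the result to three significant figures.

0.0221

Eᵢ/kT = 0.50184, 1.8605, 4.0636.
Z = Σ gᵢe^(−Eᵢ/kT) = 3·e^(−0.50184) + 3·e^(−1.8605) + 3·e^(−4.0636) = 1.8162 + 0.46678 + 0.051561 = 2.3345.
P₂ = g₂ e^(−E₂/kT) / Z = 0.051561/2.3345 = 0.0221.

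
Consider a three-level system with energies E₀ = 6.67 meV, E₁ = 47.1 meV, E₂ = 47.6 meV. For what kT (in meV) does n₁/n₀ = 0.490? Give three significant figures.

n₁/n₀ = exp[−(E₁−E₀)/kT] = 0.490.
⇒ (E₁−E₀)/kT = ln(1/0.490) = ln(2.0408) = 0.71334.
kT = 40.43 meV / 0.71334 = 56.7 meV.

56.7 meV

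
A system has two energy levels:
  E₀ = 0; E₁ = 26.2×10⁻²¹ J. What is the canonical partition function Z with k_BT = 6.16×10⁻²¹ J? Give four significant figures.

Eᵢ/kT = 0, 4.25325.
Z = Σ e^(−Eᵢ/kT) = e^(−0) + e^(−4.25325) = 1.00000 + 0.0142180 = 1.01422.

Z = 1.014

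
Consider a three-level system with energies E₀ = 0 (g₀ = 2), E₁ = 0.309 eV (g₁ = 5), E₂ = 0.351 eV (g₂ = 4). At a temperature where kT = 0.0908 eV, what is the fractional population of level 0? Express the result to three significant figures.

Eᵢ/kT = 0, 3.4031, 3.8656.
Z = Σ gᵢe^(−Eᵢ/kT) = 2·e^(−0) + 5·e^(−3.4031) + 4·e^(−3.8656) = 2.0000 + 0.16635 + 0.083801 = 2.2502.
P₀ = g₀ e^(−E₀/kT) / Z = 2.0000/2.2502 = 0.889.

0.889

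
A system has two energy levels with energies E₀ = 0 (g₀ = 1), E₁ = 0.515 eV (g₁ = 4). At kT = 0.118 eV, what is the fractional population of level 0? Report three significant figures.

Eᵢ/kT = 0, 4.3644.
Z = Σ gᵢe^(−Eᵢ/kT) = 1·e^(−0) + 4·e^(−4.3644) = 1.0000 + 0.050889 = 1.0509.
P₀ = g₀ e^(−E₀/kT) / Z = 1.0000/1.0509 = 0.952.

0.952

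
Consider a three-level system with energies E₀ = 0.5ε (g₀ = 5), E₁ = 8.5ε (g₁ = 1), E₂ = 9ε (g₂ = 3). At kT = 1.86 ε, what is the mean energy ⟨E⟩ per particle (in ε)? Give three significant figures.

Eᵢ/kT = 0.26882, 4.5699, 4.8387.
Z = Σ gᵢe^(−Eᵢ/kT) = 5·e^(−0.26882) + 1·e^(−4.5699) + 3·e^(−4.8387) = 3.8214 + 0.010359 + 0.023752 = 3.8555.
⟨E⟩ = Σ Eᵢ gᵢe^(−Eᵢ/kT) / Z = (0.5·3.8214 + 8.5·0.010359 + 9·0.023752) / 3.8555 = 0.574 ε.

0.574 ε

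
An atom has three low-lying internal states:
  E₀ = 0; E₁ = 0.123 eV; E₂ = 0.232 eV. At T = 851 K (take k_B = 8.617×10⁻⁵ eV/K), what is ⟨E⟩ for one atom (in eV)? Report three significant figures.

k_BT = 8.617×10⁻⁵ × 851 K = 0.073331 eV.
Eᵢ/kT = 0, 1.6773, 3.1637.
Z = Σ e^(−Eᵢ/kT) = e^(−0) + e^(−1.6773) + e^(−3.1637) = 1.0000 + 0.18688 + 0.042269 = 1.2291.
⟨E⟩ = Σ Eᵢ e^(−Eᵢ/kT) / Z = (0·1.0000 + 0.123·0.18688 + 0.232·0.042269) / 1.2291 = 0.0267 eV.

0.0267 eV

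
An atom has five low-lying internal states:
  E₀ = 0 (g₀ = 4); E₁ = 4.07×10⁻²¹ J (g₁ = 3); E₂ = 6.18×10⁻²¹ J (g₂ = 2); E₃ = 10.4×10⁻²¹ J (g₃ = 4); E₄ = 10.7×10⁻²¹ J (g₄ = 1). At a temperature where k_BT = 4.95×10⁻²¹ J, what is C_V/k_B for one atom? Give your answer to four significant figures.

0.4658

Eᵢ/kT = 0, 0.822222, 1.24848, 2.10101, 2.16162.
Z = Σ gᵢe^(−Eᵢ/kT) = 4·e^(−0) + 3·e^(−0.822222) + 2·e^(−1.24848) + 4·e^(−2.10101) + 1·e^(−2.16162) = 4.00000 + 1.31836 + 0.573881 + 0.489331 + 0.115138 = 6.49671.
⟨E⟩ = 2.34478, ⟨E²⟩ = 16.9108.
C_V/k_B = (⟨E²⟩ − ⟨E⟩²)/(kT)² = (16.9108 − 5.49799)/24.5025 = 0.4658.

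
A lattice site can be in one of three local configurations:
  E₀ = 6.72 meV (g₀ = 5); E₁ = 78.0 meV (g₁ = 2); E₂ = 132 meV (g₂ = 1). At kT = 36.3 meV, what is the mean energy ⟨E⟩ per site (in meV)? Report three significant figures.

Eᵢ/kT = 0.18512, 2.1488, 3.6364.
Z = Σ gᵢe^(−Eᵢ/kT) = 5·e^(−0.18512) + 2·e^(−2.1488) + 1·e^(−3.6364) = 4.1550 + 0.23325 + 0.026347 = 4.4146.
⟨E⟩ = Σ Eᵢ gᵢe^(−Eᵢ/kT) / Z = (6.72·4.1550 + 78.0·0.23325 + 132·0.026347) / 4.4146 = 11.2 meV.

11.2 meV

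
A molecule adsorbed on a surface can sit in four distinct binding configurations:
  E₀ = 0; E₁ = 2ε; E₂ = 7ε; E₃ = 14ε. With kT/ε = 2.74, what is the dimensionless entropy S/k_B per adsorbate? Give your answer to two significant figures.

Eᵢ/kT = 0, 0.7299, 2.555, 5.109.
Z = Σ e^(−Eᵢ/kT) = e^(−0) + e^(−0.7299) + e^(−2.555) + e^(−5.109) = 1.000 + 0.4820 + 0.07769 + 0.006042 = 1.566.
⟨E⟩ = Σ EᵢPᵢ = 1.017 ε.
S/k_B = ln Z + ⟨E⟩/kT = ln(1.566) + 1.017/2.74 = 0.4485 + 0.3712 = 0.82.

0.82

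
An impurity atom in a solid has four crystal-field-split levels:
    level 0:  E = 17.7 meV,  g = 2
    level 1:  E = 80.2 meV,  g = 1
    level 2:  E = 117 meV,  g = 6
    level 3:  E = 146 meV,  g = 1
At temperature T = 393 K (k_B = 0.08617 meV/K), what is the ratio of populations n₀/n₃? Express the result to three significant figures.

88.4

k_BT = 0.08617 × 393 K = 33.865 meV.
n₀/n₃ = (g₀/g₃) exp[−(E₀−E₃)/kT] = (2/1) × exp(−(-128.3 meV)/(33.865 meV)) = (2/1) × exp(3.7886) = 88.4.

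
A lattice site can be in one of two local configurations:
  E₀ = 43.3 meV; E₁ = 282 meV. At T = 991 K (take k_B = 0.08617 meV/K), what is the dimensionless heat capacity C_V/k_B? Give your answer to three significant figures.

k_BT = 0.08617 × 991 K = 85.394 meV.
Eᵢ/kT = 0.50706, 3.3023.
Z = Σ e^(−Eᵢ/kT) = e^(−0.50706) + e^(−3.3023) = 0.60226 + 0.036798 = 0.63906.
⟨E⟩ = 57.045 meV, ⟨E²⟩ = 6346.0 meV².
C_V/k_B = (⟨E²⟩ − ⟨E⟩²)/(kT)² = (6346.0 − 3254.1)/7292.1 = 0.424.

0.424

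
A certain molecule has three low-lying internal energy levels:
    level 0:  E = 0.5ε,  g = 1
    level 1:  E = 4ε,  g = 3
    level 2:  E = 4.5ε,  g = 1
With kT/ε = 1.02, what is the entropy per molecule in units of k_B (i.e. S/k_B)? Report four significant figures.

Eᵢ/kT = 0.490196, 3.92157, 4.41176.
Z = Σ gᵢe^(−Eᵢ/kT) = 1·e^(−0.490196) + 3·e^(−3.92157) + 1·e^(−4.41176) = 0.612506 + 0.0594299 + 0.0121338 = 0.684070.
⟨E⟩ = Σ EᵢPᵢ = 0.875020 ε.
S/k_B = ln Z + ⟨E⟩/kT = ln(0.684070) + 0.875020/1.02 = -0.379695 + 0.857863 = 0.4782.

0.4782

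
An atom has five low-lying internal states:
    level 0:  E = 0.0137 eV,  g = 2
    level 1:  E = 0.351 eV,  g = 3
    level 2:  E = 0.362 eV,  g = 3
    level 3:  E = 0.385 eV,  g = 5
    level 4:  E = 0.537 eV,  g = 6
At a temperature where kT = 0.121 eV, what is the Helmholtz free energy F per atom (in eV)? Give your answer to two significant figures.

Eᵢ/kT = 0.1132, 2.901, 2.992, 3.182, 4.438.
Z = Σ gᵢe^(−Eᵢ/kT) = 2·e^(−0.1132) + 3·e^(−2.901) + 3·e^(−2.992) + 5·e^(−3.182) + 6·e^(−4.438) = 1.786 + 0.1649 + 0.1506 + 0.2075 + 0.07092 = 2.380.
F = −kT ln Z = −0.121 × ln(2.380) = −0.121 × 0.8671 = -0.10 eV.

-0.10 eV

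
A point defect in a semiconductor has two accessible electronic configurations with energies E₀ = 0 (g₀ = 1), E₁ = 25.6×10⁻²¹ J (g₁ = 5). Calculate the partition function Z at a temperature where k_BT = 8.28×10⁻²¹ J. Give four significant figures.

Z = 1.227

Eᵢ/kT = 0, 3.09179.
Z = Σ gᵢe^(−Eᵢ/kT) = 1·e^(−0) + 5·e^(−3.09179) = 1.00000 + 0.227103 = 1.22710.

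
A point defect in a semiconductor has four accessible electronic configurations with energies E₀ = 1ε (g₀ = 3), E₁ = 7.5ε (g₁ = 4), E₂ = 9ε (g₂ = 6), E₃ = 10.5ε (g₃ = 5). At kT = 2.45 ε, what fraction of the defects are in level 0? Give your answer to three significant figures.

0.830

Eᵢ/kT = 0.40816, 3.0612, 3.6735, 4.2857.
Z = Σ gᵢe^(−Eᵢ/kT) = 3·e^(−0.40816) + 4·e^(−3.0612) + 6·e^(−3.6735) + 5·e^(−4.2857) = 1.9946 + 0.18733 + 0.15232 + 0.068820 = 2.4031.
P₀ = g₀ e^(−E₀/kT) / Z = 1.9946/2.4031 = 0.830.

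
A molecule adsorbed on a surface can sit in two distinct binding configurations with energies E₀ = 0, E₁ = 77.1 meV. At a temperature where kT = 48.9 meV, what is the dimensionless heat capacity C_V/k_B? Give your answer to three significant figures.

0.353

Eᵢ/kT = 0, 1.5767.
Z = Σ e^(−Eᵢ/kT) = e^(−0) + e^(−1.5767) = 1.0000 + 0.20666 = 1.2067.
⟨E⟩ = 13.204 meV, ⟨E²⟩ = 1018.0 meV².
C_V/k_B = (⟨E²⟩ − ⟨E⟩²)/(kT)² = (1018.0 − 174.35)/2391.2 = 0.353.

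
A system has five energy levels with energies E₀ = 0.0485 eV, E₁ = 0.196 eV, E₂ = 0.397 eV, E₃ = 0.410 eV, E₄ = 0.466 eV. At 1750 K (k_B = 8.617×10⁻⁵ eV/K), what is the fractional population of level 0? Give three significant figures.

0.614

k_BT = 8.617×10⁻⁵ × 1750 K = 0.15080 eV.
Eᵢ/kT = 0.32162, 1.2997, 2.6326, 2.7188, 3.0902.
Z = Σ e^(−Eᵢ/kT) = e^(−0.32162) + e^(−1.2997) + e^(−2.6326) + e^(−2.7188) + e^(−3.0902) = 0.72497 + 0.27261 + 0.071891 + 0.065954 + 0.045493 = 1.1809.
P₀ = e^(−E₀/kT) / Z = 0.72497/1.1809 = 0.614.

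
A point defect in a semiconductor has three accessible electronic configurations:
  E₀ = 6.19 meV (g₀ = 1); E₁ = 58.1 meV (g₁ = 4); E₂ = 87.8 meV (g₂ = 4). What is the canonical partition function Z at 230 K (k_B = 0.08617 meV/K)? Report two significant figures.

Z = 0.99

k_BT = 0.08617 × 230 K = 19.82 meV.
Eᵢ/kT = 0.3123, 2.931, 4.430.
Z = Σ gᵢe^(−Eᵢ/kT) = 1·e^(−0.3123) + 4·e^(−2.931) + 4·e^(−4.430) = 0.7318 + 0.2134 + 0.04766 = 0.9929.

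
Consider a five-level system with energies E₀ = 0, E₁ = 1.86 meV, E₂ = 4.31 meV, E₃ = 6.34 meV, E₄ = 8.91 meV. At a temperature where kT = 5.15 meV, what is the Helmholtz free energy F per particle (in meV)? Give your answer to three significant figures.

Eᵢ/kT = 0, 0.36117, 0.83689, 1.2311, 1.7301.
Z = Σ e^(−Eᵢ/kT) = e^(−0) + e^(−0.36117) + e^(−0.83689) + e^(−1.2311) + e^(−1.7301) = 1.0000 + 0.69686 + 0.43306 + 0.29197 + 0.17727 = 2.5992.
F = −kT ln Z = −5.15 × ln(2.5992) = −5.15 × 0.95520 = -4.92 meV.

-4.92 meV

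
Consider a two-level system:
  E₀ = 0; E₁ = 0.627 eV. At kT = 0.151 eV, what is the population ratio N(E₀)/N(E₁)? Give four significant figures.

n₀/n₁ = exp[−(E₀−E₁)/kT] = exp(−(-0.627 eV)/(0.151 eV)) = exp(4.15232) = 63.58.

63.58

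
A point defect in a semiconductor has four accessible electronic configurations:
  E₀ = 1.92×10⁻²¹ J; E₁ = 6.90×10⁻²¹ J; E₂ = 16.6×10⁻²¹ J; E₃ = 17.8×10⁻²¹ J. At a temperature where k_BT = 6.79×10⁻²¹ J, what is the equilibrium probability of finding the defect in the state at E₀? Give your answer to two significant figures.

Eᵢ/kT = 0.2828, 1.016, 2.445, 2.622.
Z = Σ e^(−Eᵢ/kT) = e^(−0.2828) + e^(−1.016) + e^(−2.445) + e^(−2.622) = 0.7537 + 0.3620 + 0.08673 + 0.07266 = 1.275.
P₀ = e^(−E₀/kT) / Z = 0.7537/1.275 = 0.59.

0.59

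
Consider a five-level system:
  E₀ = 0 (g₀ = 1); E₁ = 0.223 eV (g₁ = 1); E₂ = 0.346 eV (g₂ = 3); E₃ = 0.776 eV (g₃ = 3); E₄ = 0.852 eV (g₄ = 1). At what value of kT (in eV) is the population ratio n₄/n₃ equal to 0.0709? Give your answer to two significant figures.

0.049 eV

n₄/n₃ = (g₄/g₃) exp[−(E₄−E₃)/kT] = 0.0709.
⇒ (E₄−E₃)/kT = ln((1/3)/0.0709) = ln(4.701) = 1.548.
kT = 0.076 eV / 1.548 = 0.049 eV.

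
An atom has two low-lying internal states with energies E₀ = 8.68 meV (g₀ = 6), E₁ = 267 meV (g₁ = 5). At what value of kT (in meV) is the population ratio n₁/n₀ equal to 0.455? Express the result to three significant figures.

427 meV

n₁/n₀ = (g₁/g₀) exp[−(E₁−E₀)/kT] = 0.455.
⇒ (E₁−E₀)/kT = ln((5/6)/0.455) = ln(1.8315) = 0.60514.
kT = 258.32 meV / 0.60514 = 427 meV.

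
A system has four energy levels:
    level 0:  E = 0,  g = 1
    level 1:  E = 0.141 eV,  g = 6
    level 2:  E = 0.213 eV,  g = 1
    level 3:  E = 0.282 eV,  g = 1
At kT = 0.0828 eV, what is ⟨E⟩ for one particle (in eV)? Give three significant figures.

Eᵢ/kT = 0, 1.7029, 2.5725, 3.4058.
Z = Σ gᵢe^(−Eᵢ/kT) = 1·e^(−0) + 6·e^(−1.7029) + 1·e^(−2.5725) + 1·e^(−3.4058) = 1.0000 + 1.0929 + 0.076344 + 0.033180 = 2.2024.
⟨E⟩ = Σ Eᵢ gᵢe^(−Eᵢ/kT) / Z = (0·1.0000 + 0.141·1.0929 + 0.213·0.076344 + 0.282·0.033180) / 2.2024 = 0.0816 eV.

0.0816 eV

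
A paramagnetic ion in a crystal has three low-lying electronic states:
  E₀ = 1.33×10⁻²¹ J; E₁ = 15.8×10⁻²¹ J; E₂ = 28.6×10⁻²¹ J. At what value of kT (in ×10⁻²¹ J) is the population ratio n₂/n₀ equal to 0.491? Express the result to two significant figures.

38 ×10⁻²¹ J

n₂/n₀ = exp[−(E₂−E₀)/kT] = 0.491.
⇒ (E₂−E₀)/kT = ln(1/0.491) = ln(2.037) = 0.7115.
kT = 27.27 ×10⁻²¹ J / 0.7115 = 38 ×10⁻²¹ J.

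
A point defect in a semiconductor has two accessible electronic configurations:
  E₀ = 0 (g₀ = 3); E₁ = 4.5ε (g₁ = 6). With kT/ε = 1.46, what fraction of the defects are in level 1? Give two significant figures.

Eᵢ/kT = 0, 3.082.
Z = Σ gᵢe^(−Eᵢ/kT) = 3·e^(−0) + 6·e^(−3.082) = 3.000 + 0.2752 = 3.275.
P₁ = g₁ e^(−E₁/kT) / Z = 0.2752/3.275 = 0.084.

0.084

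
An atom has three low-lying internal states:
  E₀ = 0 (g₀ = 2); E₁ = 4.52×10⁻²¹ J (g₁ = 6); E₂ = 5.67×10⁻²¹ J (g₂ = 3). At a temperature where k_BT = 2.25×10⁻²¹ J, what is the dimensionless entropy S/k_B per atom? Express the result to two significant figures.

1.8

Eᵢ/kT = 0, 2.009, 2.520.
Z = Σ gᵢe^(−Eᵢ/kT) = 2·e^(−0) + 6·e^(−2.009) + 3·e^(−2.520) = 2.000 + 0.8047 + 0.2414 = 3.046.
⟨E⟩ = Σ EᵢPᵢ = 1.643 ×10⁻²¹ J.
S/k_B = ln Z + ⟨E⟩/kT = ln(3.046) + 1.643/2.25 = 1.114 + 0.7302 = 1.8.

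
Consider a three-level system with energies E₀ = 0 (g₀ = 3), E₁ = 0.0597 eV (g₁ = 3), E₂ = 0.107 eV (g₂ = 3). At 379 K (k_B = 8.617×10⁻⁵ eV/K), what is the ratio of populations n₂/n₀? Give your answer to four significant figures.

0.03777

k_BT = 8.617×10⁻⁵ × 379 K = 0.0326584 eV.
n₂/n₀ = (g₂/g₀) exp[−(E₂−E₀)/kT] = (3/3) × exp(−(0.107 eV)/(0.0326584 eV)) = (3/3) × exp(-3.27634) = 0.03777.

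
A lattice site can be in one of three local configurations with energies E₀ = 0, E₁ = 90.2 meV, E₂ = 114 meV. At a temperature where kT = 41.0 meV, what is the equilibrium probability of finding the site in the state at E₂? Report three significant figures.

Eᵢ/kT = 0, 2.2000, 2.7805.
Z = Σ e^(−Eᵢ/kT) = e^(−0) + e^(−2.2000) + e^(−2.7805) = 1.0000 + 0.11080 + 0.062007 = 1.1728.
P₂ = e^(−E₂/kT) / Z = 0.062007/1.1728 = 0.0529.

0.0529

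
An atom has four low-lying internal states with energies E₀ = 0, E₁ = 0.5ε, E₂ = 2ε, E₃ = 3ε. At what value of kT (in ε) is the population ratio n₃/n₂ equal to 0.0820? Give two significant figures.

0.40 ε

n₃/n₂ = exp[−(E₃−E₂)/kT] = 0.0820.
⇒ (E₃−E₂)/kT = ln(1/0.0820) = ln(12.20) = 2.501.
kT = 1ε / 2.501 = 0.40 ε.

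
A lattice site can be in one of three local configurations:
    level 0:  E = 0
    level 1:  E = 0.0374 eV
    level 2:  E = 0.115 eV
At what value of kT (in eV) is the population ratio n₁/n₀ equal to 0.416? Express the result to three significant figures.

n₁/n₀ = exp[−(E₁−E₀)/kT] = 0.416.
⇒ (E₁−E₀)/kT = ln(1/0.416) = ln(2.4038) = 0.87705.
kT = 0.0374 eV / 0.87705 = 0.0426 eV.

0.0426 eV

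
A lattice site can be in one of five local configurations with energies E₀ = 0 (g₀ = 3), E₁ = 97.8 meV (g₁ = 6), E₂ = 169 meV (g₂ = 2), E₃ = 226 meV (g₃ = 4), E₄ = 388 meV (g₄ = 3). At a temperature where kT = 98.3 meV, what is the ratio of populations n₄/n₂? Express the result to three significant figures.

0.162

n₄/n₂ = (g₄/g₂) exp[−(E₄−E₂)/kT] = (3/2) × exp(−(219 meV)/(98.3 meV)) = (3/2) × exp(-2.2279) = 0.162.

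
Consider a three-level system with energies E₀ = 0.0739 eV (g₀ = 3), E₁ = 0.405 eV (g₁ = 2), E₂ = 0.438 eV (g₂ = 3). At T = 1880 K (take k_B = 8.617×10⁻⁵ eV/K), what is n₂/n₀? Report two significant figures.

0.11

k_BT = 8.617×10⁻⁵ × 1880 K = 0.1620 eV.
n₂/n₀ = (g₂/g₀) exp[−(E₂−E₀)/kT] = (3/3) × exp(−(0.3641 eV)/(0.1620 eV)) = (3/3) × exp(-2.248) = 0.11.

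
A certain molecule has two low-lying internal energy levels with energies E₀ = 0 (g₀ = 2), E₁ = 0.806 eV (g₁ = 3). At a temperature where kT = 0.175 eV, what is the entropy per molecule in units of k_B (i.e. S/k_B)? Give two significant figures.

Eᵢ/kT = 0, 4.606.
Z = Σ gᵢe^(−Eᵢ/kT) = 2·e^(−0) + 3·e^(−4.606) = 2.000 + 0.02998 = 2.030.
⟨E⟩ = Σ EᵢPᵢ = 0.01190 eV.
S/k_B = ln Z + ⟨E⟩/kT = ln(2.030) + 0.01190/0.175 = 0.7080 + 0.06800 = 0.78.

0.78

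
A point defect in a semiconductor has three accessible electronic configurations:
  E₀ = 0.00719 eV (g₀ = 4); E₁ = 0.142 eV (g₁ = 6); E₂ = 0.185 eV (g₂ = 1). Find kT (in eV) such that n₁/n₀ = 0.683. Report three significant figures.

n₁/n₀ = (g₁/g₀) exp[−(E₁−E₀)/kT] = 0.683.
⇒ (E₁−E₀)/kT = ln((6/4)/0.683) = ln(2.1962) = 0.78673.
kT = 0.13481 eV / 0.78673 = 0.171 eV.

0.171 eV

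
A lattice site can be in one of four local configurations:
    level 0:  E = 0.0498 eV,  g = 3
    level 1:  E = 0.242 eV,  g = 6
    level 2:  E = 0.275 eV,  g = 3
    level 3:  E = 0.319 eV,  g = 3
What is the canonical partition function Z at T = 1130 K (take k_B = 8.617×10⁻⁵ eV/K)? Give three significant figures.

k_BT = 8.617×10⁻⁵ × 1130 K = 0.097372 eV.
Eᵢ/kT = 0.51144, 2.4853, 2.8242, 3.2761.
Z = Σ gᵢe^(−Eᵢ/kT) = 3·e^(−0.51144) + 6·e^(−2.4853) + 3·e^(−2.8242) + 3·e^(−3.2761) = 1.7989 + 0.49980 + 0.17807 + 0.11333 = 2.5901.

Z = 2.59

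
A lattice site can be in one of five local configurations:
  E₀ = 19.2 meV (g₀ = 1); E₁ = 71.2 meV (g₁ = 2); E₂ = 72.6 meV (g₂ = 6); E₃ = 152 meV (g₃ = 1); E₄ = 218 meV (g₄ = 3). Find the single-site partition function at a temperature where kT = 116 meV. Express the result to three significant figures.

Z = 5.87

Eᵢ/kT = 0.16552, 0.61379, 0.62586, 1.3103, 1.8793.
Z = Σ gᵢe^(−Eᵢ/kT) = 1·e^(−0.16552) + 2·e^(−0.61379) + 6·e^(−0.62586) + 1·e^(−1.3103) + 3·e^(−1.8793) = 0.84745 + 1.0826 + 3.2088 + 0.26974 + 0.45809 = 5.8667.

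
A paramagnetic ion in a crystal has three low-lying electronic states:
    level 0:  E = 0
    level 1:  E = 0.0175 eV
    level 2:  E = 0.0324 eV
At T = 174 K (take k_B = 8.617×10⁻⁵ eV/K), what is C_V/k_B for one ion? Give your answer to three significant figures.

k_BT = 8.617×10⁻⁵ × 174 K = 0.014994 eV.
Eᵢ/kT = 0, 1.1671, 2.1609.
Z = Σ e^(−Eᵢ/kT) = e^(−0) + e^(−1.1671) + e^(−2.1609) = 1.0000 + 0.31127 + 0.11522 = 1.4265.
⟨E⟩ = 0.0064356 eV, ⟨E²⟩ = 0.00015162 eV².
C_V/k_B = (⟨E²⟩ − ⟨E⟩²)/(kT)² = (0.00015162 − 0.000041417)/0.00022482 = 0.490.

0.490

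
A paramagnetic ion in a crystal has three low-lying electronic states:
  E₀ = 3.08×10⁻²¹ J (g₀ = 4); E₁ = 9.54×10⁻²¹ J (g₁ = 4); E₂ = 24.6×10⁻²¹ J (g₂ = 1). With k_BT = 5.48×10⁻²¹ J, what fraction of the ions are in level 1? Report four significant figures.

Eᵢ/kT = 0.562044, 1.74088, 4.48905.
Z = Σ gᵢe^(−Eᵢ/kT) = 4·e^(−0.562044) + 4·e^(−1.74088) + 1·e^(−4.48905) = 2.28017 + 0.701464 + 0.0112313 = 2.99287.
P₁ = g₁ e^(−E₁/kT) / Z = 0.701464/2.99287 = 0.2344.

0.2344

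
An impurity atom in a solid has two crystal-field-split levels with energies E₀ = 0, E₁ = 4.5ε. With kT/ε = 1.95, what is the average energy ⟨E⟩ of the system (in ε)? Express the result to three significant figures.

0.407 ε

Eᵢ/kT = 0, 2.3077.
Z = Σ e^(−Eᵢ/kT) = e^(−0) + e^(−2.3077) = 1.0000 + 0.099490 = 1.0995.
⟨E⟩ = Σ Eᵢ e^(−Eᵢ/kT) / Z = (0·1.0000 + 4.5·0.099490) / 1.0995 = 0.407 ε.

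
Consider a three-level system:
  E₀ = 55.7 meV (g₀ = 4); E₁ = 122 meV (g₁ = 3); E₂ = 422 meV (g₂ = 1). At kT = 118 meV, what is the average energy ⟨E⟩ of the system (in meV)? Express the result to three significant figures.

Eᵢ/kT = 0.47203, 1.0339, 3.5763.
Z = Σ gᵢe^(−Eᵢ/kT) = 4·e^(−0.47203) + 3·e^(−1.0339) + 1·e^(−3.5763) = 2.4949 + 1.0669 + 0.027979 = 3.5898.
⟨E⟩ = Σ Eᵢ gᵢe^(−Eᵢ/kT) / Z = (55.7·2.4949 + 122·1.0669 + 422·0.027979) / 3.5898 = 78.3 meV.

78.3 meV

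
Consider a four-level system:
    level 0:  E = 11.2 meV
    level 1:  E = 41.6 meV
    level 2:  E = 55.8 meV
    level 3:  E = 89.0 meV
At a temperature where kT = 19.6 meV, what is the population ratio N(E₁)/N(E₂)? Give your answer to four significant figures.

2.064

n₁/n₂ = exp[−(E₁−E₂)/kT] = exp(−(-14.2 meV)/(19.6 meV)) = exp(0.724490) = 2.064.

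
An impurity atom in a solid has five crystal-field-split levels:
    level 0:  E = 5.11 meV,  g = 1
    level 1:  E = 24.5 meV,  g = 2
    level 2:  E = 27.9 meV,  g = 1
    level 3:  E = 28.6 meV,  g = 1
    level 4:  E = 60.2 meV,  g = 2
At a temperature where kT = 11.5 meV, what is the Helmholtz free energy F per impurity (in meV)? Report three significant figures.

-0.681 meV

Eᵢ/kT = 0.44435, 2.1304, 2.4261, 2.4870, 5.2348.
Z = Σ gᵢe^(−Eᵢ/kT) = 1·e^(−0.44435) + 2·e^(−2.1304) + 1·e^(−2.4261) + 1·e^(−2.4870) + 2·e^(−5.2348) = 0.64124 + 0.23758 + 0.088381 + 0.083159 + 0.010656 = 1.0610.
F = −kT ln Z = −11.5 × ln(1.0610) = −11.5 × 0.059212 = -0.681 meV.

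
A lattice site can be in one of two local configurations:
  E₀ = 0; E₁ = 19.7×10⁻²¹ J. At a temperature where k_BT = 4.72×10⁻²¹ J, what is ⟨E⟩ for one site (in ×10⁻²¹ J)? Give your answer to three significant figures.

Eᵢ/kT = 0, 4.1737.
Z = Σ e^(−Eᵢ/kT) = e^(−0) + e^(−4.1737) = 1.0000 + 0.015395 = 1.0154.
⟨E⟩ = Σ Eᵢ e^(−Eᵢ/kT) / Z = (0·1.0000 + 19.7·0.015395) / 1.0154 = 0.299 ×10⁻²¹ J.

0.299 ×10⁻²¹ J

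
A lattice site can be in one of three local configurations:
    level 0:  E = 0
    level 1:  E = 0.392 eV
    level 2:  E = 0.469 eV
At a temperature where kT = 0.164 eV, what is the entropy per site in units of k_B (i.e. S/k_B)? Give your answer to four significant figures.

0.4720

Eᵢ/kT = 0, 2.39024, 2.85976.
Z = Σ e^(−Eᵢ/kT) = e^(−0) + e^(−2.39024) + e^(−2.85976) = 1.00000 + 0.0916077 + 0.0572825 = 1.14889.
⟨E⟩ = Σ EᵢPᵢ = 0.0546403 eV.
S/k_B = ln Z + ⟨E⟩/kT = ln(1.14889) + 0.0546403/0.164 = 0.138796 + 0.333173 = 0.4720.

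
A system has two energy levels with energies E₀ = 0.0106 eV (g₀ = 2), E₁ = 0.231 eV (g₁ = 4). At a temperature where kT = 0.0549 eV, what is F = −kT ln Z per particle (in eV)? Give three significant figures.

-0.0294 eV

Eᵢ/kT = 0.19308, 4.2077.
Z = Σ gᵢe^(−Eᵢ/kT) = 2·e^(−0.19308) + 4·e^(−4.2077) = 1.6488 + 0.059522 = 1.7083.
F = −kT ln Z = −0.0549 × ln(1.7083) = −0.0549 × 0.53550 = -0.0294 eV.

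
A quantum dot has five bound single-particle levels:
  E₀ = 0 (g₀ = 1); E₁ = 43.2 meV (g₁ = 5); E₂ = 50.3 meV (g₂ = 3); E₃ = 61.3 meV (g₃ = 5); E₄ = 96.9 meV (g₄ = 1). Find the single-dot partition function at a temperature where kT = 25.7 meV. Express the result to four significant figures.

Eᵢ/kT = 0, 1.68093, 1.95720, 2.38521, 3.77043.
Z = Σ gᵢe^(−Eᵢ/kT) = 1·e^(−0) + 5·e^(−1.68093) + 3·e^(−1.95720) + 5·e^(−2.38521) + 1·e^(−3.77043) = 1.00000 + 0.931004 + 0.423760 + 0.460348 + 0.0230422 = 2.83815.

Z = 2.838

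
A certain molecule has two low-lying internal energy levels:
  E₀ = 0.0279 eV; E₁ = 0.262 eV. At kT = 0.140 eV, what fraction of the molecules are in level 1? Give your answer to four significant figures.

Eᵢ/kT = 0.199286, 1.87143.
Z = Σ e^(−Eᵢ/kT) = e^(−0.199286) + e^(−1.87143) = 0.819316 + 0.153903 = 0.973219.
P₁ = e^(−E₁/kT) / Z = 0.153903/0.973219 = 0.1581.

0.1581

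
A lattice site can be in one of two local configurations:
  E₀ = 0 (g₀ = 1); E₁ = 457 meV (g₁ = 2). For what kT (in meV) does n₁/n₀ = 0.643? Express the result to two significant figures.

n₁/n₀ = (g₁/g₀) exp[−(E₁−E₀)/kT] = 0.643.
⇒ (E₁−E₀)/kT = ln((2/1)/0.643) = ln(3.110) = 1.135.
kT = 457 meV / 1.135 = 400 meV.

400 meV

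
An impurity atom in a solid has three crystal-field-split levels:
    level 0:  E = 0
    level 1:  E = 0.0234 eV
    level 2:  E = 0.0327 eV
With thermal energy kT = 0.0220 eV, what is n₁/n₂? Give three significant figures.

n₁/n₂ = exp[−(E₁−E₂)/kT] = exp(−(-0.0093 eV)/(0.0220 eV)) = exp(0.42273) = 1.53.

1.53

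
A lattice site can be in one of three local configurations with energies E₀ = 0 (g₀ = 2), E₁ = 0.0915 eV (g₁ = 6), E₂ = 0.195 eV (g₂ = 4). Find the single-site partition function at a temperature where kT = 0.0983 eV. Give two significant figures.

Z = 4.9

Eᵢ/kT = 0, 0.9308, 1.984.
Z = Σ gᵢe^(−Eᵢ/kT) = 2·e^(−0) + 6·e^(−0.9308) + 4·e^(−1.984) = 2.000 + 2.365 + 0.5501 = 4.915.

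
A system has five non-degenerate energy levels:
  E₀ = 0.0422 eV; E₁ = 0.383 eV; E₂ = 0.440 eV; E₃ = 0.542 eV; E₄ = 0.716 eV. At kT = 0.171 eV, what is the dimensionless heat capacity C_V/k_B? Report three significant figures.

Eᵢ/kT = 0.24678, 2.2398, 2.5731, 3.1696, 4.1871.
Z = Σ e^(−Eᵢ/kT) = e^(−0.24678) + e^(−2.2398) + e^(−2.5731) + e^(−3.1696) + e^(−4.1871) = 0.78131 + 0.10648 + 0.076299 + 0.042020 + 0.015190 = 1.0213.
⟨E⟩ = 0.13804 eV, ⟨E²⟩ = 0.050831 eV².
C_V/k_B = (⟨E²⟩ − ⟨E⟩²)/(kT)² = (0.050831 − 0.019055)/0.029241 = 1.09.

1.09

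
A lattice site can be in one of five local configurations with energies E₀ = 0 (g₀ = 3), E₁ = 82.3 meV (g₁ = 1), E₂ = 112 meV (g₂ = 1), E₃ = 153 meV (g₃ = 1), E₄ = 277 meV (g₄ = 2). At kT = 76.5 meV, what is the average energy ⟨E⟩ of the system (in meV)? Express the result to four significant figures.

Eᵢ/kT = 0, 1.07582, 1.46405, 2.00000, 3.62092.
Z = Σ gᵢe^(−Eᵢ/kT) = 3·e^(−0) + 1·e^(−1.07582) + 1·e^(−1.46405) + 1·e^(−2.00000) + 2·e^(−3.62092) = 3.00000 + 0.341018 + 0.231298 + 0.135335 + 0.0535161 = 3.76117.
⟨E⟩ = Σ Eᵢ gᵢe^(−Eᵢ/kT) / Z = (0·3.00000 + 82.3·0.341018 + 112·0.231298 + 153·0.135335 + 277·0.0535161) / 3.76117 = 23.80 meV.

23.80 meV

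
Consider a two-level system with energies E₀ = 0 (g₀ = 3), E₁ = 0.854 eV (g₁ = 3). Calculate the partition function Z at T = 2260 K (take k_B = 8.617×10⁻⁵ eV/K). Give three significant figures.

Z = 3.04

k_BT = 8.617×10⁻⁵ × 2260 K = 0.19474 eV.
Eᵢ/kT = 0, 4.3853.
Z = Σ gᵢe^(−Eᵢ/kT) = 3·e^(−0) + 3·e^(−4.3853) = 3.0000 + 0.037377 = 3.0374.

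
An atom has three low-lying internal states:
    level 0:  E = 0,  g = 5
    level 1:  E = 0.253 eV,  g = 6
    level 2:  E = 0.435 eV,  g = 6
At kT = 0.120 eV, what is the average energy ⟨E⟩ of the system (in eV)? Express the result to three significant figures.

0.0431 eV

Eᵢ/kT = 0, 2.1083, 3.6250.
Z = Σ gᵢe^(−Eᵢ/kT) = 5·e^(−0) + 6·e^(−2.1083) + 6·e^(−3.6250) = 5.0000 + 0.72867 + 0.15989 = 5.8886.
⟨E⟩ = Σ Eᵢ gᵢe^(−Eᵢ/kT) / Z = (0·5.0000 + 0.253·0.72867 + 0.435·0.15989) / 5.8886 = 0.0431 eV.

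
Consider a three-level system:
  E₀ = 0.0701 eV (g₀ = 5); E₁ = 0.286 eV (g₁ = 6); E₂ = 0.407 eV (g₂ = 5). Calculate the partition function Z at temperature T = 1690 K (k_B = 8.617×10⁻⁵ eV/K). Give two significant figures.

Z = 4.2

k_BT = 8.617×10⁻⁵ × 1690 K = 0.1456 eV.
Eᵢ/kT = 0.4815, 1.964, 2.795.
Z = Σ gᵢe^(−Eᵢ/kT) = 5·e^(−0.4815) + 6·e^(−1.964) + 5·e^(−2.795) = 3.089 + 0.8418 + 0.3056 = 4.236.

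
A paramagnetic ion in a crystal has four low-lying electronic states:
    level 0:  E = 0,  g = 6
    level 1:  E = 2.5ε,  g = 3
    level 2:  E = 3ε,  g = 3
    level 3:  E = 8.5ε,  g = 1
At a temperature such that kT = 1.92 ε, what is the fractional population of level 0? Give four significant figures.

Eᵢ/kT = 0, 1.30208, 1.56250, 4.42708.
Z = Σ gᵢe^(−Eᵢ/kT) = 6·e^(−0) + 3·e^(−1.30208) + 3·e^(−1.56250) + 1·e^(−4.42708) = 6.00000 + 0.815897 + 0.628834 + 0.0119493 = 7.45668.
P₀ = g₀ e^(−E₀/kT) / Z = 6.00000/7.45668 = 0.8046.

0.8046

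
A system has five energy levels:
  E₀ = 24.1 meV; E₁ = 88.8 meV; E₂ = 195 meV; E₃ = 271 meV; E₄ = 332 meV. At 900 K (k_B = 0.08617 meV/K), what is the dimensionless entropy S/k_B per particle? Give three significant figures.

k_BT = 0.08617 × 900 K = 77.553 meV.
Eᵢ/kT = 0.31076, 1.1450, 2.5144, 3.4944, 4.2809.
Z = Σ e^(−Eᵢ/kT) = e^(−0.31076) + e^(−1.1450) + e^(−2.5144) + e^(−3.4944) + e^(−4.2809) = 0.73289 + 0.31822 + 0.080911 + 0.030367 + 0.013830 = 1.1762.
⟨E⟩ = Σ EᵢPᵢ = 63.356 meV.
S/k_B = ln Z + ⟨E⟩/kT = ln(1.1762) + 63.356/77.553 = 0.16229 + 0.81694 = 0.979.

0.979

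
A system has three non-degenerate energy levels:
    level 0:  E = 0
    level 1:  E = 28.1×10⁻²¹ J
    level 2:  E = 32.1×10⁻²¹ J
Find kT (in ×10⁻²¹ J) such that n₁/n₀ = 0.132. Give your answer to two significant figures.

n₁/n₀ = exp[−(E₁−E₀)/kT] = 0.132.
⇒ (E₁−E₀)/kT = ln(1/0.132) = ln(7.576) = 2.025.
kT = 28.1 ×10⁻²¹ J / 2.025 = 14 ×10⁻²¹ J.

14 ×10⁻²¹ J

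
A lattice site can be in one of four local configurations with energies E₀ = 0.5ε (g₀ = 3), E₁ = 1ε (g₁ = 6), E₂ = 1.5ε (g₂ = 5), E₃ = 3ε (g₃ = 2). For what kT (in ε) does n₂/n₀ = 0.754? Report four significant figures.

n₂/n₀ = (g₂/g₀) exp[−(E₂−E₀)/kT] = 0.754.
⇒ (E₂−E₀)/kT = ln((5/3)/0.754) = ln(2.21043) = 0.793187.
kT = 1.0ε / 0.793187 = 1.261 ε.

1.261 ε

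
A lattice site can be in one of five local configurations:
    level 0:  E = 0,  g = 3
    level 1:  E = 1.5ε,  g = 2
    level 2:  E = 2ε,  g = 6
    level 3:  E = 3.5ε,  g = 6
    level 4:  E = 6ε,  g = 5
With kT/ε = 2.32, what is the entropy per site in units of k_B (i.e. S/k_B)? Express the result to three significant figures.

2.82

Eᵢ/kT = 0, 0.64655, 0.86207, 1.5086, 2.5862.
Z = Σ gᵢe^(−Eᵢ/kT) = 3·e^(−0) + 2·e^(−0.64655) + 6·e^(−0.86207) + 6·e^(−1.5086) + 5·e^(−2.5862) = 3.0000 + 1.0477 + 2.5337 + 1.3273 + 0.37653 = 8.2852.
⟨E⟩ = Σ EᵢPᵢ = 1.6347 ε.
S/k_B = ln Z + ⟨E⟩/kT = ln(8.2852) + 1.6347/2.32 = 2.1145 + 0.70461 = 2.82.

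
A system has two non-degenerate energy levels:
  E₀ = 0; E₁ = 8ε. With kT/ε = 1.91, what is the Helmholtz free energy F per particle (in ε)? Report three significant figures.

-0.0288 ε

Eᵢ/kT = 0, 4.1885.
Z = Σ e^(−Eᵢ/kT) = e^(−0) + e^(−4.1885) = 1.0000 + 0.015169 = 1.0152.
F = −kT ln Z = −1.91 × ln(1.0152) = −1.91 × 0.015086 = -0.0288 ε.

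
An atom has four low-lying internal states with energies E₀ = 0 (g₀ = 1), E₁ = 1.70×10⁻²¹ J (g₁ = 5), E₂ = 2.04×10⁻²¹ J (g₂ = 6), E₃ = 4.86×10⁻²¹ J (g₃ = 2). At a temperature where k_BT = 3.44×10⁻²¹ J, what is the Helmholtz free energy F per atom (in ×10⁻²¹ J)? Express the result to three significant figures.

-7.09 ×10⁻²¹ J

Eᵢ/kT = 0, 0.49419, 0.59302, 1.4128.
Z = Σ gᵢe^(−Eᵢ/kT) = 1·e^(−0) + 5·e^(−0.49419) + 6·e^(−0.59302) + 2·e^(−1.4128) = 1.0000 + 3.0503 + 3.3159 + 0.48692 = 7.8531.
F = −kT ln Z = −3.44 × ln(7.8531) = −3.44 × 2.0609 = -7.09 ×10⁻²¹ J.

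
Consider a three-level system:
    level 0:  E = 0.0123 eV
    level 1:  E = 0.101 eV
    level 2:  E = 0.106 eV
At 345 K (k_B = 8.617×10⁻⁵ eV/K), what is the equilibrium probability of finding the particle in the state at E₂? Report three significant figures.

k_BT = 8.617×10⁻⁵ × 345 K = 0.029729 eV.
Eᵢ/kT = 0.41374, 3.3974, 3.5655.
Z = Σ e^(−Eᵢ/kT) = e^(−0.41374) + e^(−3.3974) + e^(−3.5655) = 0.66117 + 0.033460 + 0.028283 = 0.72291.
P₂ = e^(−E₂/kT) / Z = 0.028283/0.72291 = 0.0391.

0.0391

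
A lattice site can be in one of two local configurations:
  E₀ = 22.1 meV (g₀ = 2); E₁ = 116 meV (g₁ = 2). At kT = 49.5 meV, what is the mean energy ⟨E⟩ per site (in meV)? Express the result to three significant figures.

34.3 meV

Eᵢ/kT = 0.44646, 2.3434.
Z = Σ gᵢe^(−Eᵢ/kT) = 2·e^(−0.44646) + 2·e^(−2.3434) = 1.2798 + 0.19200 = 1.4718.
⟨E⟩ = Σ Eᵢ gᵢe^(−Eᵢ/kT) / Z = (22.1·1.2798 + 116·0.19200) / 1.4718 = 34.3 meV.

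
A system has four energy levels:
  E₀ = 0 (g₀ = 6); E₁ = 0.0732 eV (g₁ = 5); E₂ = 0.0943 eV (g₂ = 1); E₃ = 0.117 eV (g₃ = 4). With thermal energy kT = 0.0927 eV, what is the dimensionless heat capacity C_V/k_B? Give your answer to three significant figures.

Eᵢ/kT = 0, 0.78964, 1.0173, 1.2621.
Z = Σ gᵢe^(−Eᵢ/kT) = 6·e^(−0) + 5·e^(−0.78964) + 1·e^(−1.0173) + 4·e^(−1.2621) = 6.0000 + 2.2700 + 0.36157 + 1.1322 = 9.7638.
⟨E⟩ = 0.034078 eV, ⟨E²⟩ = 0.0031624 eV².
C_V/k_B = (⟨E²⟩ − ⟨E⟩²)/(kT)² = (0.0031624 − 0.0011613)/0.0085933 = 0.233.

0.233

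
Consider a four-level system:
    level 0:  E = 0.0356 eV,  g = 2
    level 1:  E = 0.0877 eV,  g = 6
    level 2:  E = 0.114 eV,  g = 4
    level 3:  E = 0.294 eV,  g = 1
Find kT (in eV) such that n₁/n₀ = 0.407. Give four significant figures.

0.02608 eV

n₁/n₀ = (g₁/g₀) exp[−(E₁−E₀)/kT] = 0.407.
⇒ (E₁−E₀)/kT = ln((6/2)/0.407) = ln(7.37101) = 1.99755.
kT = 0.0521 eV / 1.99755 = 0.02608 eV.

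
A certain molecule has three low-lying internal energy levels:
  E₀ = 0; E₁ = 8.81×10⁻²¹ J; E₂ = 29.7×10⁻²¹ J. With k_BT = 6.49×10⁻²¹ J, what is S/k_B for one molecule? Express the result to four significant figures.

0.5498

Eᵢ/kT = 0, 1.35747, 4.57627.
Z = Σ e^(−Eᵢ/kT) = e^(−0) + e^(−1.35747) + e^(−4.57627) = 1.00000 + 0.257311 + 0.0102932 = 1.26760.
⟨E⟩ = Σ EᵢPᵢ = 2.02952 ×10⁻²¹ J.
S/k_B = ln Z + ⟨E⟩/kT = ln(1.26760) + 2.02952/6.49 = 0.237125 + 0.312715 = 0.5498.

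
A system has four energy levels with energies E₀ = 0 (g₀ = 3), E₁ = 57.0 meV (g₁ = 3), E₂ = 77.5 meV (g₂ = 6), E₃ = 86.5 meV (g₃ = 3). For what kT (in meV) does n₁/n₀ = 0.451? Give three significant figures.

n₁/n₀ = (g₁/g₀) exp[−(E₁−E₀)/kT] = 0.451.
⇒ (E₁−E₀)/kT = ln((3/3)/0.451) = ln(2.2173) = 0.79629.
kT = 57.0 meV / 0.79629 = 71.6 meV.

71.6 meV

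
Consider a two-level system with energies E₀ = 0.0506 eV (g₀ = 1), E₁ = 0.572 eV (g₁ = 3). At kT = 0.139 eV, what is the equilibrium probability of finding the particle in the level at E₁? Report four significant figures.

Eᵢ/kT = 0.364029, 4.11511.
Z = Σ gᵢe^(−Eᵢ/kT) = 1·e^(−0.364029) + 3·e^(−4.11511) = 0.694871 + 0.0489724 = 0.743843.
P₁ = g₁ e^(−E₁/kT) / Z = 0.0489724/0.743843 = 0.06584.

0.06584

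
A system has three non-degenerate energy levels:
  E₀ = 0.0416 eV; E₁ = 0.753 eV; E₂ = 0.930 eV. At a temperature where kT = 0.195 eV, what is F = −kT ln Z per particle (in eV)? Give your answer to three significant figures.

Eᵢ/kT = 0.21333, 3.8615, 4.7692.
Z = Σ e^(−Eᵢ/kT) = e^(−0.21333) + e^(−3.8615) + e^(−4.7692) = 0.80789 + 0.021036 + 0.0084872 = 0.83741.
F = −kT ln Z = −0.195 × ln(0.83741) = −0.195 × -0.17744 = 0.0346 eV.

0.0346 eV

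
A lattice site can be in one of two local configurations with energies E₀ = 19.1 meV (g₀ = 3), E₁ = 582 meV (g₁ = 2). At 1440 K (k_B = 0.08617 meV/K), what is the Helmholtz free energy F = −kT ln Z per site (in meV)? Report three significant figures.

k_BT = 0.08617 × 1440 K = 124.08 meV.
Eᵢ/kT = 0.15393, 4.6905.
Z = Σ gᵢe^(−Eᵢ/kT) = 3·e^(−0.15393) + 2·e^(−4.6905) = 2.5720 + 0.018364 = 2.5904.
F = −kT ln Z = −124.08 × ln(2.5904) = −124.08 × 0.95181 = -118 meV.

-118 meV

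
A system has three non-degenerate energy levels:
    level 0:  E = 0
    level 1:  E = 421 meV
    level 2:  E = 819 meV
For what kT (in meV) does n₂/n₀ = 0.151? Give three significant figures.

433 meV

n₂/n₀ = exp[−(E₂−E₀)/kT] = 0.151.
⇒ (E₂−E₀)/kT = ln(1/0.151) = ln(6.6225) = 1.8905.
kT = 819 meV / 1.8905 = 433 meV.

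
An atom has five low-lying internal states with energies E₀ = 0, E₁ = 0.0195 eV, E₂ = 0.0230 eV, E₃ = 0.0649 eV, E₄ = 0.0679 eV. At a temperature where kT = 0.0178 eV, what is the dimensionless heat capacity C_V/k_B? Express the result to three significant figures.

0.627

Eᵢ/kT = 0, 1.0955, 1.2921, 3.6461, 3.8146.
Z = Σ e^(−Eᵢ/kT) = e^(−0) + e^(−1.0955) + e^(−1.2921) + e^(−3.6461) + e^(−3.8146) = 1.0000 + 0.33437 + 0.27469 + 0.026093 + 0.022047 = 1.6572.
⟨E⟩ = 0.0096720 eV, ⟨E²⟩ = 0.00029206 eV².
C_V/k_B = (⟨E²⟩ − ⟨E⟩²)/(kT)² = (0.00029206 − 0.000093548)/0.00031684 = 0.627.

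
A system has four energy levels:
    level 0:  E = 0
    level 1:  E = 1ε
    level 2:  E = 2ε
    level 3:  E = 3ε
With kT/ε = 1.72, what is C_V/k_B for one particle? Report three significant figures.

0.323

Eᵢ/kT = 0, 0.58140, 1.1628, 1.7442.
Z = Σ e^(−Eᵢ/kT) = e^(−0) + e^(−0.58140) + e^(−1.1628) + e^(−1.7442) = 1.0000 + 0.55912 + 0.31261 + 0.17478 = 2.0465.
⟨E⟩ = 0.83493 ε, ⟨E²⟩ = 1.6529 ε².
C_V/k_B = (⟨E²⟩ − ⟨E⟩²)/(kT)² = (1.6529 − 0.69711)/2.9584 = 0.323.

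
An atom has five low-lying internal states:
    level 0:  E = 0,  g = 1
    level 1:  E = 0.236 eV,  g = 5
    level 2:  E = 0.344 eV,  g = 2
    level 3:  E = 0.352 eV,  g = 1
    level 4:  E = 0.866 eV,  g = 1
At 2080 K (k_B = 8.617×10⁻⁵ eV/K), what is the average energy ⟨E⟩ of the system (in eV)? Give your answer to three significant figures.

k_BT = 8.617×10⁻⁵ × 2080 K = 0.17923 eV.
Eᵢ/kT = 0, 1.3167, 1.9193, 1.9640, 4.8318.
Z = Σ gᵢe^(−Eᵢ/kT) = 1·e^(−0) + 5·e^(−1.3167) + 2·e^(−1.9193) + 1·e^(−1.9640) + 1·e^(−4.8318) = 1.0000 + 1.3401 + 0.29342 + 0.14030 + 0.0079722 = 2.7818.
⟨E⟩ = Σ Eᵢ gᵢe^(−Eᵢ/kT) / Z = (0·1.0000 + 0.236·1.3401 + 0.344·0.29342 + 0.352·0.14030 + 0.866·0.0079722) / 2.7818 = 0.170 eV.

0.170 eV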